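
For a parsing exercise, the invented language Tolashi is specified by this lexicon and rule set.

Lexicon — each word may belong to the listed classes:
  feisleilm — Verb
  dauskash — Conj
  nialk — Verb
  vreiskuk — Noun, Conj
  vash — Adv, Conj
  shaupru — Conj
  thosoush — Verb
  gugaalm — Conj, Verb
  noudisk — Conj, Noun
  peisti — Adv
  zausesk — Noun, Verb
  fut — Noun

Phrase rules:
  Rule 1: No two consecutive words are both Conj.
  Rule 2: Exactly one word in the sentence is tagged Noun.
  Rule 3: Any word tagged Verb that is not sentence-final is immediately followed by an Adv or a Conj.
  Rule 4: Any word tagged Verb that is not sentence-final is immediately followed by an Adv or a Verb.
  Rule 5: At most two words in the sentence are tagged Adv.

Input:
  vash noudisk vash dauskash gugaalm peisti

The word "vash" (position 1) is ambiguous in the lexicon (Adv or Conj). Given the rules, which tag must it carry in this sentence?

Conj

Candidates per position — 1:vash {Adv,Conj}; 2:noudisk {Conj,Noun}; 3:vash {Adv,Conj}; 4:dauskash {Conj}; 5:gugaalm {Conj,Verb}; 6:peisti {Adv}.
At position 2, choosing Conj makes rule 2 impossible to satisfy; hence Noun.
At position 3, choosing Conj makes rule 1 impossible to satisfy; hence Adv.
At position 5, choosing Conj makes rule 1 impossible to satisfy; hence Verb.
At position 1, choosing Adv makes rule 5 impossible to satisfy; hence Conj.
The unique satisfying tagging is: Conj Noun Adv Conj Verb Adv.
Verifying each rule — rule 1 ok; rule 2 ok; rule 3 ok; rule 4 ok; rule 5 ok.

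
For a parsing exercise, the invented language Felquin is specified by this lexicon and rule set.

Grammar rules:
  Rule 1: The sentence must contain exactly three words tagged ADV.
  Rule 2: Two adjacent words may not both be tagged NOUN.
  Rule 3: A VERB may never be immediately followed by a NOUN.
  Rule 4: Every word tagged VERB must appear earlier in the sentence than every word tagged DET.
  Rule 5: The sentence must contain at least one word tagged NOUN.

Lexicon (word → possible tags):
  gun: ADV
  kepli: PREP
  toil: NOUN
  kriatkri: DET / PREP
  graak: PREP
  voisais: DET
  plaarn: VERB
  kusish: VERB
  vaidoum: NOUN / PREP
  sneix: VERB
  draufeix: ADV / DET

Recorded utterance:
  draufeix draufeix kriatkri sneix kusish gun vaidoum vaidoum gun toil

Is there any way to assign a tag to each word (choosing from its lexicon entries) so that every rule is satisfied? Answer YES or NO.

NO

Candidates per position — 1:draufeix {ADV,DET}; 2:draufeix {ADV,DET}; 3:kriatkri {DET,PREP}; 4:sneix {VERB}; 5:kusish {VERB}; 6:gun {ADV}; 7:vaidoum {NOUN,PREP}; 8:vaidoum {NOUN,PREP}; 9:gun {ADV}; 10:toil {NOUN}.
Every candidate sequence violates at least one rule; no consistent tagging exists.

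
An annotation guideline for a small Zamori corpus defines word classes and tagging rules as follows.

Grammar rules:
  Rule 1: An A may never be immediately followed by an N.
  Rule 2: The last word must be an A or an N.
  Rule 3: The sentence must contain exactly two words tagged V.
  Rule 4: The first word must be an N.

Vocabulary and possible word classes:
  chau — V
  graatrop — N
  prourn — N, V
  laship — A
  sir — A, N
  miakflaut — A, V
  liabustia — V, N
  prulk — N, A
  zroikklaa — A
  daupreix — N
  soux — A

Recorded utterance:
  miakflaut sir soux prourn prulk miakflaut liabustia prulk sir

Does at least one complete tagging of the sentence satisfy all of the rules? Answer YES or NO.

Candidates per position — 1:miakflaut {A,V}; 2:sir {A,N}; 3:soux {A}; 4:prourn {N,V}; 5:prulk {N,A}; 6:miakflaut {A,V}; 7:liabustia {V,N}; 8:prulk {N,A}; 9:sir {A,N}.
Rule 4 cannot be satisfied by any choice of tags from the lexicon.
So there is no consistent tagging.

NO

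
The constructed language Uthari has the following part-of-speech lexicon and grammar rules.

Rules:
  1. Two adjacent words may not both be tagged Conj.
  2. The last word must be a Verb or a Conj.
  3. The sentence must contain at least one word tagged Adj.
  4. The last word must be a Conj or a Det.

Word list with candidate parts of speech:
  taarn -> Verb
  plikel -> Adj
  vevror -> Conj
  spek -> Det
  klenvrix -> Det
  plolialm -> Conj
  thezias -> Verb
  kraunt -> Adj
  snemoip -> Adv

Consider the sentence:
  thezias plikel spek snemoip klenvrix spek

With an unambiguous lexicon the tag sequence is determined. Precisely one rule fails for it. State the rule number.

2

Fixed tagging: Verb Adj Det Adv Det Det.
Rule check: R1 ok, R2 fails, R3 ok, R4 ok.
Only rule 2 fails.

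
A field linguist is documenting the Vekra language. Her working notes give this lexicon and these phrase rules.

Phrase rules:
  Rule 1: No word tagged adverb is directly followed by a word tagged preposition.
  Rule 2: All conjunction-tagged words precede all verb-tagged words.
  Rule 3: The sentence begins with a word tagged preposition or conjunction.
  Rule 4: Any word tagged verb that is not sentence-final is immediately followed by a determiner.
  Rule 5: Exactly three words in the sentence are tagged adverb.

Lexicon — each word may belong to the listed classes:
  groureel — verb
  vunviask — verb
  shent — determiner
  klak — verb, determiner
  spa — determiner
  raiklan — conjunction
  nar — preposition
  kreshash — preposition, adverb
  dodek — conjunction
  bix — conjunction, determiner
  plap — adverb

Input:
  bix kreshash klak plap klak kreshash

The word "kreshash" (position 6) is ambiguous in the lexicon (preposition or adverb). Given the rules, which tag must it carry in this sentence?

adverb

Candidates per position — 1:bix {conjunction,determiner}; 2:kreshash {preposition,adverb}; 3:klak {verb,determiner}; 4:plap {adverb}; 5:klak {verb,determiner}; 6:kreshash {preposition,adverb}.
At position 1, choosing determiner makes rule 3 impossible to satisfy; hence conjunction.
At position 2, choosing preposition makes rule 5 impossible to satisfy; hence adverb.
At position 3, choosing verb makes rule 4 impossible to satisfy; hence determiner.
At position 5, choosing verb makes rule 4 impossible to satisfy; hence determiner.
At position 6, choosing preposition makes rule 5 impossible to satisfy; hence adverb.
So the tagging must be: conjunction adverb determiner adverb determiner adverb.
Check: rule 1 ✓; rule 2 ✓; rule 3 ✓; rule 4 ✓; rule 5 ✓.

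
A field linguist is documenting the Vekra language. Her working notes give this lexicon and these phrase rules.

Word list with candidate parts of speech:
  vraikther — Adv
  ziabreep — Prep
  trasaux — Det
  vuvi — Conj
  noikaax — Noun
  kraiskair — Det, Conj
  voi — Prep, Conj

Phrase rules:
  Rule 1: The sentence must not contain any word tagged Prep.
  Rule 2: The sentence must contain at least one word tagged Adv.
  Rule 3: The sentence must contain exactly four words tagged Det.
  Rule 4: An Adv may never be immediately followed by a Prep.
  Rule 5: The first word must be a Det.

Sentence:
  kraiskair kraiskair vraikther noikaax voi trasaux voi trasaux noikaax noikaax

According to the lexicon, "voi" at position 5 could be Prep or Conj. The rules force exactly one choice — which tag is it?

Conj

Candidates per position — 1:kraiskair {Det,Conj}; 2:kraiskair {Det,Conj}; 3:vraikther {Adv}; 4:noikaax {Noun}; 5:voi {Prep,Conj}; 6:trasaux {Det}; 7:voi {Prep,Conj}; 8:trasaux {Det}; 9:noikaax {Noun}; 10:noikaax {Noun}.
If word 1 were Conj, no tagging could satisfy rule 3; so word 1 is Det.
If word 2 were Conj, no tagging could satisfy rule 3; so word 2 is Det.
If word 5 were Prep, no tagging could satisfy rule 1; so word 5 is Conj.
If word 7 were Prep, no tagging could satisfy rule 1; so word 7 is Conj.
The unique satisfying tagging is: Det Det Adv Noun Conj Det Conj Det Noun Noun.
Rule-by-rule: rule 1 holds; rule 2 holds; rule 3 holds; rule 4 holds; rule 5 holds.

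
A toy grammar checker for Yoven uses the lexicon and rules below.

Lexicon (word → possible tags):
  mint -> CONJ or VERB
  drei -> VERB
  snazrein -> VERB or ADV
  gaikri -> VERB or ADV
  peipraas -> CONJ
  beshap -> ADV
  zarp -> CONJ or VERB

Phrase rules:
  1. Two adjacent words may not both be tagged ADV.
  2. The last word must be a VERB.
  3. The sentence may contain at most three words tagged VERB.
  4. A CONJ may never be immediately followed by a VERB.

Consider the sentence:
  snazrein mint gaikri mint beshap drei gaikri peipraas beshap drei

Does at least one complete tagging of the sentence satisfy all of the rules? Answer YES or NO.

Candidates per position — 1:snazrein {VERB,ADV}; 2:mint {CONJ,VERB}; 3:gaikri {VERB,ADV}; 4:mint {CONJ,VERB}; 5:beshap {ADV}; 6:drei {VERB}; 7:gaikri {VERB,ADV}; 8:peipraas {CONJ}; 9:beshap {ADV}; 10:drei {VERB}.
One satisfying assignment: ADV CONJ ADV CONJ ADV VERB VERB CONJ ADV VERB.
Check: rule 1 ok; rule 2 ok; rule 3 ok; rule 4 ok.

YES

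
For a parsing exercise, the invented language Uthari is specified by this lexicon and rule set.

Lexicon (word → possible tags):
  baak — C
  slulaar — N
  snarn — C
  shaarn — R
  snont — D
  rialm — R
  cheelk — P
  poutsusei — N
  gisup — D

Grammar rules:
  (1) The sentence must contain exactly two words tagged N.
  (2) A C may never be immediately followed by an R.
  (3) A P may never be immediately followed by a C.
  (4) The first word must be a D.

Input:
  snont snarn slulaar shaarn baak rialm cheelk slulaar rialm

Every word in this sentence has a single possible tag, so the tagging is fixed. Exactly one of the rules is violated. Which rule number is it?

Fixed tagging: D C N R C R P N R.
Applying the rules: R1 ok, R2 fails, R3 ok, R4 ok.
Only rule 2 fails.

2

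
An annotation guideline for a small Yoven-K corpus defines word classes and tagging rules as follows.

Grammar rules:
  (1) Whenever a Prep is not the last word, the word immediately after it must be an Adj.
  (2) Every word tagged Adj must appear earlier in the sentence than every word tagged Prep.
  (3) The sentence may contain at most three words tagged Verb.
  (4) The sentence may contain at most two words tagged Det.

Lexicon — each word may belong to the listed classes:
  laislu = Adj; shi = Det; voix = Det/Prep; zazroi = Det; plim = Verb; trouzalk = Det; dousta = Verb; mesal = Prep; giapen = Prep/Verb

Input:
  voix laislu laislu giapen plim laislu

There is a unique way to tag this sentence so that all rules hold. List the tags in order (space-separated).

Det Adj Adj Verb Verb Adj

Candidates per position — 1:voix {Det,Prep}; 2:laislu {Adj}; 3:laislu {Adj}; 4:giapen {Prep,Verb}; 5:plim {Verb}; 6:laislu {Adj}.
Position 1: tagging it Prep would leave rule 2 unsatisfiable, so it must be Det.
Position 4: tagging it Prep would leave rule 1 unsatisfiable, so it must be Verb.
The only consistent sequence is: Det Adj Adj Verb Verb Adj.
Checking: rule 1 ok; rule 2 ok; rule 3 ok; rule 4 ok.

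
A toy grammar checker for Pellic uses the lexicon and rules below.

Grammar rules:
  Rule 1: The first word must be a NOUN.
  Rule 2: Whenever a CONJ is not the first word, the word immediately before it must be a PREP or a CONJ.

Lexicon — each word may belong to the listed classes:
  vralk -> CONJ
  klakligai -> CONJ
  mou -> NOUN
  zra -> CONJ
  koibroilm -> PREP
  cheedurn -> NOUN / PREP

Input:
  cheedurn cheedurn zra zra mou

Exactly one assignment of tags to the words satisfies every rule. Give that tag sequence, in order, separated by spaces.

NOUN PREP CONJ CONJ NOUN

Candidates per position — 1:cheedurn {NOUN,PREP}; 2:cheedurn {NOUN,PREP}; 3:zra {CONJ}; 4:zra {CONJ}; 5:mou {NOUN}.
Position 1: tagging it PREP would leave rule 1 unsatisfiable, so it must be NOUN.
Position 2: tagging it NOUN would leave rule 2 unsatisfiable, so it must be PREP.
So the tagging must be: NOUN PREP CONJ CONJ NOUN.
Rule-by-rule: rule 1 holds; rule 2 holds.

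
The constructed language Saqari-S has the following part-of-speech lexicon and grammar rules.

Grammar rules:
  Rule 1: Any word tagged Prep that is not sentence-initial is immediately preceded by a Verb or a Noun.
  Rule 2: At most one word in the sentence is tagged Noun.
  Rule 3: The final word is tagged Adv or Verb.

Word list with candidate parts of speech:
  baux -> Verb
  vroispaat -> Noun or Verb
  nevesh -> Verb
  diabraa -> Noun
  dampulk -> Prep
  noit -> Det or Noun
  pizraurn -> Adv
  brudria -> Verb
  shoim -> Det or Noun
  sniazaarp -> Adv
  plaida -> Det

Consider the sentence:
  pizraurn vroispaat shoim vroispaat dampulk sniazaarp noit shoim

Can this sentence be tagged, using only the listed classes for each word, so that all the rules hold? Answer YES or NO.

Candidates per position — 1:pizraurn {Adv}; 2:vroispaat {Noun,Verb}; 3:shoim {Det,Noun}; 4:vroispaat {Noun,Verb}; 5:dampulk {Prep}; 6:sniazaarp {Adv}; 7:noit {Det,Noun}; 8:shoim {Det,Noun}.
Rule 3 cannot be satisfied by any choice of tags from the lexicon.
So there is no consistent tagging.

NO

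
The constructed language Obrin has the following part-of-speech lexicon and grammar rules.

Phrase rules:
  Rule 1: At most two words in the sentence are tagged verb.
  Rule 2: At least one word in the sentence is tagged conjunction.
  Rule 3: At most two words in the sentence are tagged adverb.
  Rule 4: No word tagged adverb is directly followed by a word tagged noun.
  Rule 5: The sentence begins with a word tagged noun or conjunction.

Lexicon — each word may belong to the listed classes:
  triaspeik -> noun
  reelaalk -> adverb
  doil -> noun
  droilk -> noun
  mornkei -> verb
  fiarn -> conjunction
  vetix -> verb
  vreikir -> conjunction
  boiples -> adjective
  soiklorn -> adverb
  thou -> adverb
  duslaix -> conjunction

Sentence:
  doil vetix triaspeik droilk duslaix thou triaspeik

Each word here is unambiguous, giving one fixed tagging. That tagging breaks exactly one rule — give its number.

Fixed tagging: noun verb noun noun conjunction adverb noun.
Applying the rules: R1 ok, R2 ok, R3 ok, R4 fails, R5 ok.
Only rule 4 fails.

4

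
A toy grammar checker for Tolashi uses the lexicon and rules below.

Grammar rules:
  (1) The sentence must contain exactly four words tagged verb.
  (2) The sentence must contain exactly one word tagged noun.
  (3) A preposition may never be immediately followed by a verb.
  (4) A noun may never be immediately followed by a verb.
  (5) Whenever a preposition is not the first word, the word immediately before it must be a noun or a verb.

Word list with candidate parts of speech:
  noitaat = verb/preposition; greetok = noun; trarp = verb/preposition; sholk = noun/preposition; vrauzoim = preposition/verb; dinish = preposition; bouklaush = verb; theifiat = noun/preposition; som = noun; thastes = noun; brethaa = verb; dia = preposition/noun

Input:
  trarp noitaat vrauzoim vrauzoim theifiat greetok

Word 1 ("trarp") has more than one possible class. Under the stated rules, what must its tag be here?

verb

Candidates per position — 1:trarp {verb,preposition}; 2:noitaat {verb,preposition}; 3:vrauzoim {preposition,verb}; 4:vrauzoim {preposition,verb}; 5:theifiat {noun,preposition}; 6:greetok {noun}.
Position 1: preposition is ruled out by rule 1; that leaves verb.
Position 2: preposition is ruled out by rule 1; that leaves verb.
Position 3: preposition is ruled out by rule 1; that leaves verb.
Position 4: preposition is ruled out by rule 1; that leaves verb.
Position 5: noun is ruled out by rule 2; that leaves preposition.
That leaves exactly one tagging: verb verb verb verb preposition noun.
Check: rule 1 ok; rule 2 ok; rule 3 ok; rule 4 ok; rule 5 ok.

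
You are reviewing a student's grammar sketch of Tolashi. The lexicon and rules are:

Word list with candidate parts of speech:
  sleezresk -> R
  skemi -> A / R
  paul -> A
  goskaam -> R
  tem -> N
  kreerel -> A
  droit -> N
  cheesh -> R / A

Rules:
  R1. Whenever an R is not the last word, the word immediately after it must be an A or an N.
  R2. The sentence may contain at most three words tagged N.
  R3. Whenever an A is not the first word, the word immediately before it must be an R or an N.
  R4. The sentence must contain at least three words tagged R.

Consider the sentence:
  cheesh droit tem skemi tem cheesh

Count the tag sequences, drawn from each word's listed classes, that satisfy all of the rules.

Candidates per position — 1:cheesh {R,A}; 2:droit {N}; 3:tem {N}; 4:skemi {A,R}; 5:tem {N}; 6:cheesh {R,A}.
There are 8 candidate sequences in total.
The sequences that satisfy every rule: R N N R N R.
Count = 1.

1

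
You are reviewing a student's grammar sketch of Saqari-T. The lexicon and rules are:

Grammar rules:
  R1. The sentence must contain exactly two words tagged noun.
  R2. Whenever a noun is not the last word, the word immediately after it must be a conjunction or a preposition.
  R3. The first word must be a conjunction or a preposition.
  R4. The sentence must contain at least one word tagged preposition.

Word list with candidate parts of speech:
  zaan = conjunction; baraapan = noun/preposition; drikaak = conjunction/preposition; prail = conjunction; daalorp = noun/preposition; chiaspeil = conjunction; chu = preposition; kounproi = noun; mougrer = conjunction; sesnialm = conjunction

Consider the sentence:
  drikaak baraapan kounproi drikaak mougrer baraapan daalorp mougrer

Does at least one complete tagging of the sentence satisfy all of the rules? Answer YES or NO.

Candidates per position — 1:drikaak {conjunction,preposition}; 2:baraapan {noun,preposition}; 3:kounproi {noun}; 4:drikaak {conjunction,preposition}; 5:mougrer {conjunction}; 6:baraapan {noun,preposition}; 7:daalorp {noun,preposition}; 8:mougrer {conjunction}.
One satisfying assignment: conjunction preposition noun preposition conjunction preposition noun conjunction.
Rule-by-rule: rule 1 holds; rule 2 holds; rule 3 holds; rule 4 holds.

YES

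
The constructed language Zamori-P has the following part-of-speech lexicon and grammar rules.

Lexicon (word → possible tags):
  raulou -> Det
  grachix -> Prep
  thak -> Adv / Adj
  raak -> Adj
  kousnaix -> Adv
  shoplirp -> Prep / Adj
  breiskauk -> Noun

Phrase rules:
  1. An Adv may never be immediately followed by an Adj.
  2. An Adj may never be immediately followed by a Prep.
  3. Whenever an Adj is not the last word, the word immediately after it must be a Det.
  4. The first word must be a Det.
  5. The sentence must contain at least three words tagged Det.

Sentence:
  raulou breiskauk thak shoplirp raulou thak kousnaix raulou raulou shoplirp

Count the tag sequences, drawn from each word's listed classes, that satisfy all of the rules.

2

Candidates per position — 1:raulou {Det}; 2:breiskauk {Noun}; 3:thak {Adv,Adj}; 4:shoplirp {Prep,Adj}; 5:raulou {Det}; 6:thak {Adv,Adj}; 7:kousnaix {Adv}; 8:raulou {Det}; 9:raulou {Det}; 10:shoplirp {Prep,Adj}.
There are 16 candidate sequences in total.
The sequences that satisfy every rule: Det Noun Adv Prep Det Adv Adv Det Det Prep; Det Noun Adv Prep Det Adv Adv Det Det Adj.
Count = 2.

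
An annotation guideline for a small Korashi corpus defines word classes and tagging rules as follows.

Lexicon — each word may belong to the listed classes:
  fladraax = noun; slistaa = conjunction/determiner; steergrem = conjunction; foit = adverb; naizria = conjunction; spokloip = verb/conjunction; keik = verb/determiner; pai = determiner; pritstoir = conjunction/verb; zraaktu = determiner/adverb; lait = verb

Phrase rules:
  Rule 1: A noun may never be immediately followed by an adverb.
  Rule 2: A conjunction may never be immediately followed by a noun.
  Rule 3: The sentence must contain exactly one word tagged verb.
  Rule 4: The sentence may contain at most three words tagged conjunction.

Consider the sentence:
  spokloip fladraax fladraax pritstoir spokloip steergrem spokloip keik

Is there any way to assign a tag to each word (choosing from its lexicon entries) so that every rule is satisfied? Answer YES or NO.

Candidates per position — 1:spokloip {verb,conjunction}; 2:fladraax {noun}; 3:fladraax {noun}; 4:pritstoir {conjunction,verb}; 5:spokloip {verb,conjunction}; 6:steergrem {conjunction}; 7:spokloip {verb,conjunction}; 8:keik {verb,determiner}.
Every candidate sequence violates at least one rule; no consistent tagging exists.

NO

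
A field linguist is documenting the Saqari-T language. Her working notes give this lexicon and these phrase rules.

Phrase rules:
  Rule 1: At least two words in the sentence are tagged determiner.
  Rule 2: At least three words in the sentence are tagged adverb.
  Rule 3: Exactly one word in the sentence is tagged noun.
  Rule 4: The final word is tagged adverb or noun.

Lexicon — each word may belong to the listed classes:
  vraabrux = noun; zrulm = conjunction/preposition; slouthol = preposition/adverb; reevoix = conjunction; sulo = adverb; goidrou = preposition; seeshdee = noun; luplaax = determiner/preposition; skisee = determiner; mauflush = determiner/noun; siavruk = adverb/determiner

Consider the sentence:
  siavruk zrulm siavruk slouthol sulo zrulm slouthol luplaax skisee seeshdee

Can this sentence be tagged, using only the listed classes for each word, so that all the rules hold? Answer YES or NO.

Candidates per position — 1:siavruk {adverb,determiner}; 2:zrulm {conjunction,preposition}; 3:siavruk {adverb,determiner}; 4:slouthol {preposition,adverb}; 5:sulo {adverb}; 6:zrulm {conjunction,preposition}; 7:slouthol {preposition,adverb}; 8:luplaax {determiner,preposition}; 9:skisee {determiner}; 10:seeshdee {noun}.
One satisfying assignment: determiner conjunction adverb adverb adverb conjunction adverb determiner determiner noun.
Rule-by-rule: rule 1 satisfied; rule 2 satisfied; rule 3 satisfied; rule 4 satisfied.

YES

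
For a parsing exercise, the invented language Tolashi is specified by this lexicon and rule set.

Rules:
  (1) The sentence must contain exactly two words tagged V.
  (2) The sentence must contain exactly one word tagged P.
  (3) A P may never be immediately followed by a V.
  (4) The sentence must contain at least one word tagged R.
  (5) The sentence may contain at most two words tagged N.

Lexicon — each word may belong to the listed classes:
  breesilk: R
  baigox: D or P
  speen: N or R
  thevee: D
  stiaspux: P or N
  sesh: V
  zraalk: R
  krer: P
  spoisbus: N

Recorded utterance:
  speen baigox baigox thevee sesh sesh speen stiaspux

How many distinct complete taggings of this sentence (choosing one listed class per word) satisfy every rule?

Candidates per position — 1:speen {N,R}; 2:baigox {D,P}; 3:baigox {D,P}; 4:thevee {D}; 5:sesh {V}; 6:sesh {V}; 7:speen {N,R}; 8:stiaspux {P,N}.
There are 32 candidate sequences in total.
Checking each against the rules leaves 9 sequences.
Count = 9.

9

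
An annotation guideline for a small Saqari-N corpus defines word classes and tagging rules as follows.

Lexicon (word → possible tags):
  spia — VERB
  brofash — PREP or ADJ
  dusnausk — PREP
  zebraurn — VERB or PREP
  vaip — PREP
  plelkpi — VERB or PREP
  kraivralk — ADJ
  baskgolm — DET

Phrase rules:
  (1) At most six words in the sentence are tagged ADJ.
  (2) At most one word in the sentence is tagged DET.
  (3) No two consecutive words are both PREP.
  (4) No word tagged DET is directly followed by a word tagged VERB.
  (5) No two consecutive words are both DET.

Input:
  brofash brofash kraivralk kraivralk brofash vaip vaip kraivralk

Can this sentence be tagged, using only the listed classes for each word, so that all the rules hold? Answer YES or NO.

NO

Candidates per position — 1:brofash {PREP,ADJ}; 2:brofash {PREP,ADJ}; 3:kraivralk {ADJ}; 4:kraivralk {ADJ}; 5:brofash {PREP,ADJ}; 6:vaip {PREP}; 7:vaip {PREP}; 8:kraivralk {ADJ}.
Rule 3 cannot be satisfied by any choice of tags from the lexicon.
So there is no consistent tagging.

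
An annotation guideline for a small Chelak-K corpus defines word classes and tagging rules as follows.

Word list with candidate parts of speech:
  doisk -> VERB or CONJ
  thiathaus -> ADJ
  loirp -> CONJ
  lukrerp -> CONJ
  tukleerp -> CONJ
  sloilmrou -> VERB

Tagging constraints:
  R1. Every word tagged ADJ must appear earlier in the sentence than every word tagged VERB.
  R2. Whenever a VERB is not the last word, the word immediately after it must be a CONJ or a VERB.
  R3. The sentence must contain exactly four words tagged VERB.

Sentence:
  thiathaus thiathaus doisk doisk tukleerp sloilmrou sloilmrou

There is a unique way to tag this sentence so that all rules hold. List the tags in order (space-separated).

ADJ ADJ VERB VERB CONJ VERB VERB

Candidates per position — 1:thiathaus {ADJ}; 2:thiathaus {ADJ}; 3:doisk {VERB,CONJ}; 4:doisk {VERB,CONJ}; 5:tukleerp {CONJ}; 6:sloilmrou {VERB}; 7:sloilmrou {VERB}.
Position 3: CONJ is ruled out by rule 3; that leaves VERB.
Position 4: CONJ is ruled out by rule 3; that leaves VERB.
That leaves exactly one tagging: ADJ ADJ VERB VERB CONJ VERB VERB.
Check: rule 1 satisfied; rule 2 satisfied; rule 3 satisfied.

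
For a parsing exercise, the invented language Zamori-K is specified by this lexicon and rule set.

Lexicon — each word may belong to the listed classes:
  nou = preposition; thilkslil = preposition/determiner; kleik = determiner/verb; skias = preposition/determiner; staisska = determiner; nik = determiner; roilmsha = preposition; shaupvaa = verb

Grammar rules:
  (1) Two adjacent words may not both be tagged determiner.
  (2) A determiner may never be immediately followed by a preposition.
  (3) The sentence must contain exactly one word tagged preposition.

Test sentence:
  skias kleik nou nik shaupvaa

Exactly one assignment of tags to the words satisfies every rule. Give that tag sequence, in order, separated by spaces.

determiner verb preposition determiner verb

Candidates per position — 1:skias {preposition,determiner}; 2:kleik {determiner,verb}; 3:nou {preposition}; 4:nik {determiner}; 5:shaupvaa {verb}.
If word 1 were preposition, no tagging could satisfy rule 3; so word 1 is determiner.
If word 2 were determiner, no tagging could satisfy rule 1; so word 2 is verb.
The unique satisfying tagging is: determiner verb preposition determiner verb.
Checking: rule 1 holds; rule 2 holds; rule 3 holds.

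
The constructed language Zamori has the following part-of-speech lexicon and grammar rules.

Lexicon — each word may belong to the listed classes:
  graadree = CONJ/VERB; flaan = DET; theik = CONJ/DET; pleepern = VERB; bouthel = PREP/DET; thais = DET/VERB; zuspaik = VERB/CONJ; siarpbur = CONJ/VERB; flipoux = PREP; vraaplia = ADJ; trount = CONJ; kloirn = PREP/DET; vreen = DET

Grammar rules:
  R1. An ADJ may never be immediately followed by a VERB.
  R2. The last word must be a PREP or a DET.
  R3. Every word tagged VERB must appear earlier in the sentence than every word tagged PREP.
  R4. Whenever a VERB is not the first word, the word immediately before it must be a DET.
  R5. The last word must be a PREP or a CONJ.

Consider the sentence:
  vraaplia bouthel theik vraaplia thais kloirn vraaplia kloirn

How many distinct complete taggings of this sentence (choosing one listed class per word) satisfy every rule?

Candidates per position — 1:vraaplia {ADJ}; 2:bouthel {PREP,DET}; 3:theik {CONJ,DET}; 4:vraaplia {ADJ}; 5:thais {DET,VERB}; 6:kloirn {PREP,DET}; 7:vraaplia {ADJ}; 8:kloirn {PREP,DET}.
There are 32 candidate sequences in total.
Checking each against the rules leaves 8 sequences.
Count = 8.

8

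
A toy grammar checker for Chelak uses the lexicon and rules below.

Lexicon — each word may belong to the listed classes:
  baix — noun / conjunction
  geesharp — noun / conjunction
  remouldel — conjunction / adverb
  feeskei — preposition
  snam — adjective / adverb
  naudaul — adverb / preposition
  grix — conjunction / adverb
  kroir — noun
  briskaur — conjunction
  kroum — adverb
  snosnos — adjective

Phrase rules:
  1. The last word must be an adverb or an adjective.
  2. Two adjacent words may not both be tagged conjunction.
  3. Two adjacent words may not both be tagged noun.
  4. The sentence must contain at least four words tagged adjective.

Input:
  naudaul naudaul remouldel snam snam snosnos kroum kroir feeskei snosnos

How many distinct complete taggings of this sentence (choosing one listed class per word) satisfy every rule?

Candidates per position — 1:naudaul {adverb,preposition}; 2:naudaul {adverb,preposition}; 3:remouldel {conjunction,adverb}; 4:snam {adjective,adverb}; 5:snam {adjective,adverb}; 6:snosnos {adjective}; 7:kroum {adverb}; 8:kroir {noun}; 9:feeskei {preposition}; 10:snosnos {adjective}.
There are 32 candidate sequences in total.
Checking each against the rules leaves 8 sequences.
Count = 8.

8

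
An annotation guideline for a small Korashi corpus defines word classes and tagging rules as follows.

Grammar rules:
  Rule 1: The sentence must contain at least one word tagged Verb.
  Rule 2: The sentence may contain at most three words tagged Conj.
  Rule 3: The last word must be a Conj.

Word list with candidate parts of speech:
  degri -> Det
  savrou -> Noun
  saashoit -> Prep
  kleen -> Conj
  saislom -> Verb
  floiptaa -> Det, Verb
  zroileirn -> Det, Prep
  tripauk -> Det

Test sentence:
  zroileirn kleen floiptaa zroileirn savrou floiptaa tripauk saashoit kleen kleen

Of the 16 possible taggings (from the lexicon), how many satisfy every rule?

Candidates per position — 1:zroileirn {Det,Prep}; 2:kleen {Conj}; 3:floiptaa {Det,Verb}; 4:zroileirn {Det,Prep}; 5:savrou {Noun}; 6:floiptaa {Det,Verb}; 7:tripauk {Det}; 8:saashoit {Prep}; 9:kleen {Conj}; 10:kleen {Conj}.
There are 16 candidate sequences in total.
Checking each against the rules leaves 12 sequences.
Count = 12.

12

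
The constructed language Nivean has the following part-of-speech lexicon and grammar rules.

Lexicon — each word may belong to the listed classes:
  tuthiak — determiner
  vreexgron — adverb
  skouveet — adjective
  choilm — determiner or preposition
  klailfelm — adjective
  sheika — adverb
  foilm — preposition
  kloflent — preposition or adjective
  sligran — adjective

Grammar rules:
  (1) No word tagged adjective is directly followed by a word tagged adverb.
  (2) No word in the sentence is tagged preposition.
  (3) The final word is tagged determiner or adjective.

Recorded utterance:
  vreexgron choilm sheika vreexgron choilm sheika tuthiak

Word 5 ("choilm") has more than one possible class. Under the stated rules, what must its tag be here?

determiner

Candidates per position — 1:vreexgron {adverb}; 2:choilm {determiner,preposition}; 3:sheika {adverb}; 4:vreexgron {adverb}; 5:choilm {determiner,preposition}; 6:sheika {adverb}; 7:tuthiak {determiner}.
Position 2: preposition is ruled out by rule 2; that leaves determiner.
Position 5: preposition is ruled out by rule 2; that leaves determiner.
The only consistent sequence is: adverb determiner adverb adverb determiner adverb determiner.
Rule-by-rule: rule 1 satisfied; rule 2 satisfied; rule 3 satisfied.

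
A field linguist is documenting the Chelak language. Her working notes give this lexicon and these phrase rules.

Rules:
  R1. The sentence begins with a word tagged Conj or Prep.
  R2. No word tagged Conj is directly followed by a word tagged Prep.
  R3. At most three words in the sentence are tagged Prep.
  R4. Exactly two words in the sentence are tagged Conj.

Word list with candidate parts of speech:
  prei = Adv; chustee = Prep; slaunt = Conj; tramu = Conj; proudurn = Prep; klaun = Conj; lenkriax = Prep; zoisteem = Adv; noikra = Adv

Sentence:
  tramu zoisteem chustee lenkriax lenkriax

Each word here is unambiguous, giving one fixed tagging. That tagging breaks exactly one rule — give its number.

4

Fixed tagging: Conj Adv Prep Prep Prep.
Applying the rules: R1 pass, R2 pass, R3 pass, R4 fail.
Only rule 4 fails.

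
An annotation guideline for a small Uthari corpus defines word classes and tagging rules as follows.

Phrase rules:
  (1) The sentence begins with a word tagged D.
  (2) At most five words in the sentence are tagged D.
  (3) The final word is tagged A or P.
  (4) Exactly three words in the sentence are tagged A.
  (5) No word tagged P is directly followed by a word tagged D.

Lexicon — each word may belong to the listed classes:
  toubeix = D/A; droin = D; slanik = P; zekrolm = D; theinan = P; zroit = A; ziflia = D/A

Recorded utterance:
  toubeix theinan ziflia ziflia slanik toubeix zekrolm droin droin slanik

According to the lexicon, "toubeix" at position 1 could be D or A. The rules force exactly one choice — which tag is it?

D

Candidates per position — 1:toubeix {D,A}; 2:theinan {P}; 3:ziflia {D,A}; 4:ziflia {D,A}; 5:slanik {P}; 6:toubeix {D,A}; 7:zekrolm {D}; 8:droin {D}; 9:droin {D}; 10:slanik {P}.
Word 1 cannot be A — rule 1 would then fail for every completion. It is D.
Word 3 cannot be D — rule 4 would then fail for every completion. It is A.
Word 4 cannot be D — rule 4 would then fail for every completion. It is A.
Word 6 cannot be D — rule 4 would then fail for every completion. It is A.
The unique satisfying tagging is: D P A A P A D D D P.
Check: rule 1 ok; rule 2 ok; rule 3 ok; rule 4 ok; rule 5 ok.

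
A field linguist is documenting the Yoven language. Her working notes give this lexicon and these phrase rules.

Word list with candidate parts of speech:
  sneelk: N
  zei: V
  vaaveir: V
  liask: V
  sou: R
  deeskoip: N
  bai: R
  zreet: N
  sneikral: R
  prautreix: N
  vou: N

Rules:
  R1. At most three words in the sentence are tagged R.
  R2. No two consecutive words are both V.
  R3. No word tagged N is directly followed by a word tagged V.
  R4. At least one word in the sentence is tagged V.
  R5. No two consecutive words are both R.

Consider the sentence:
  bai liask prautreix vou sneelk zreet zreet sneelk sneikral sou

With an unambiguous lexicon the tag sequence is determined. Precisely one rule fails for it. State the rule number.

Fixed tagging: R V N N N N N N R R.
Applying the rules: R1 ✓, R2 ✓, R3 ✓, R4 ✓, R5 ✗.
Only rule 5 fails.

5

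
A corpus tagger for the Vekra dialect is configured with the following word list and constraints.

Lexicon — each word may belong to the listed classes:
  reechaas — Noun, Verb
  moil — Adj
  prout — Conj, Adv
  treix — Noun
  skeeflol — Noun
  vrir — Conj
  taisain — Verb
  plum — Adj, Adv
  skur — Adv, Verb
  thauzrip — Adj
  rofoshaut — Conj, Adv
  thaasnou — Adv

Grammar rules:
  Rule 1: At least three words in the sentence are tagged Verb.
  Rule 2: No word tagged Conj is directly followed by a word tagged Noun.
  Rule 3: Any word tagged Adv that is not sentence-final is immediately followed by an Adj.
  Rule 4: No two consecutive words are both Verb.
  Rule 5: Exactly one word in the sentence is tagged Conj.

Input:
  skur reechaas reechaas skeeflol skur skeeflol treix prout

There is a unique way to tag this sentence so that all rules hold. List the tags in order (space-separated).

Candidates per position — 1:skur {Adv,Verb}; 2:reechaas {Noun,Verb}; 3:reechaas {Noun,Verb}; 4:skeeflol {Noun}; 5:skur {Adv,Verb}; 6:skeeflol {Noun}; 7:treix {Noun}; 8:prout {Conj,Adv}.
Position 1: tagging it Adv would leave rule 3 unsatisfiable, so it must be Verb.
Position 2: tagging it Verb would leave rule 4 unsatisfiable, so it must be Noun.
Position 3: tagging it Noun would leave rule 1 unsatisfiable, so it must be Verb.
Position 5: tagging it Adv would leave rule 1 unsatisfiable, so it must be Verb.
Position 8: tagging it Adv would leave rule 5 unsatisfiable, so it must be Conj.
The only consistent sequence is: Verb Noun Verb Noun Verb Noun Noun Conj.
Check: rule 1 holds; rule 2 holds; rule 3 holds; rule 4 holds; rule 5 holds.

Verb Noun Verb Noun Verb Noun Noun Conj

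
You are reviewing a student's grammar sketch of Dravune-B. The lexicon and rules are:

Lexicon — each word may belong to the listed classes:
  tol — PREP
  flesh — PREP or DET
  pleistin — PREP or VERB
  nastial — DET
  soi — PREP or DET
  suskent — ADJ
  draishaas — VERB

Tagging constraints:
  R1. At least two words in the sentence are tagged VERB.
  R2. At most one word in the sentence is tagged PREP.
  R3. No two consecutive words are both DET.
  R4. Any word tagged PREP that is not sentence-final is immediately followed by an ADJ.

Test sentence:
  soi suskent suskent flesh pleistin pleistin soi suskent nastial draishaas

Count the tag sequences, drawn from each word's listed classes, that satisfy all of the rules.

Candidates per position — 1:soi {PREP,DET}; 2:suskent {ADJ}; 3:suskent {ADJ}; 4:flesh {PREP,DET}; 5:pleistin {PREP,VERB}; 6:pleistin {PREP,VERB}; 7:soi {PREP,DET}; 8:suskent {ADJ}; 9:nastial {DET}; 10:draishaas {VERB}.
There are 32 candidate sequences in total.
The sequences that satisfy every rule: PREP ADJ ADJ DET VERB VERB DET ADJ DET VERB; DET ADJ ADJ DET VERB VERB PREP ADJ DET VERB; DET ADJ ADJ DET VERB VERB DET ADJ DET VERB.
Count = 3.

3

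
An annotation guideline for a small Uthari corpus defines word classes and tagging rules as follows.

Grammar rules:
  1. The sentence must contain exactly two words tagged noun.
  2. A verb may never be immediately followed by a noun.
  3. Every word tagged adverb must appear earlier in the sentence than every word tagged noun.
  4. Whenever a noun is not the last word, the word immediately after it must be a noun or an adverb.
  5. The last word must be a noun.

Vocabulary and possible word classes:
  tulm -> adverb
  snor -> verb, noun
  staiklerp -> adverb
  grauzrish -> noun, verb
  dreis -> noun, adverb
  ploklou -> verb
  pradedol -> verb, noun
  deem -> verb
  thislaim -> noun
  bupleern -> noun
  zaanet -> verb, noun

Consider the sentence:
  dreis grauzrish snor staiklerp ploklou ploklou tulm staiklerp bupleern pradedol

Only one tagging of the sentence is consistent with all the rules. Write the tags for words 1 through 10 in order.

adverb verb verb adverb verb verb adverb adverb noun noun

Candidates per position — 1:dreis {noun,adverb}; 2:grauzrish {noun,verb}; 3:snor {verb,noun}; 4:staiklerp {adverb}; 5:ploklou {verb}; 6:ploklou {verb}; 7:tulm {adverb}; 8:staiklerp {adverb}; 9:bupleern {noun}; 10:pradedol {verb,noun}.
Position 1: tagging it noun would leave rule 3 unsatisfiable, so it must be adverb.
Position 2: tagging it noun would leave rule 3 unsatisfiable, so it must be verb.
Position 3: tagging it noun would leave rule 2 unsatisfiable, so it must be verb.
Position 10: tagging it verb would leave rule 1 unsatisfiable, so it must be noun.
That leaves exactly one tagging: adverb verb verb adverb verb verb adverb adverb noun noun.
Check: rule 1 holds; rule 2 holds; rule 3 holds; rule 4 holds; rule 5 holds.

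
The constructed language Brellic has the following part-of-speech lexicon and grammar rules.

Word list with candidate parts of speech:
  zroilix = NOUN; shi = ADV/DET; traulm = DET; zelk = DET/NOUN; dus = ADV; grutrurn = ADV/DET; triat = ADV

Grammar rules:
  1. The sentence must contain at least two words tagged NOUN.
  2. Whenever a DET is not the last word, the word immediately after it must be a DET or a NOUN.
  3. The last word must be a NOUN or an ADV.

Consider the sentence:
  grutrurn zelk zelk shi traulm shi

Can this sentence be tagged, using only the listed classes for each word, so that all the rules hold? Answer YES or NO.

NO

Candidates per position — 1:grutrurn {ADV,DET}; 2:zelk {DET,NOUN}; 3:zelk {DET,NOUN}; 4:shi {ADV,DET}; 5:traulm {DET}; 6:shi {ADV,DET}.
Every candidate sequence violates at least one rule; no consistent tagging exists.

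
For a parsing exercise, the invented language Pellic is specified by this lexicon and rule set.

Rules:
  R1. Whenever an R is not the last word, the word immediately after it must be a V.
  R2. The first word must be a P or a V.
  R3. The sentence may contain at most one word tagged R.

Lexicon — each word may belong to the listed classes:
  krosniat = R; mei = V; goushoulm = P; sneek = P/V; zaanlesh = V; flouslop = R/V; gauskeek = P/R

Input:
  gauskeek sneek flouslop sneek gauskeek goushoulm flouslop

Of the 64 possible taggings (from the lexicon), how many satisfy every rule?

10

Candidates per position — 1:gauskeek {P,R}; 2:sneek {P,V}; 3:flouslop {R,V}; 4:sneek {P,V}; 5:gauskeek {P,R}; 6:goushoulm {P}; 7:flouslop {R,V}.
There are 64 candidate sequences in total.
Checking each against the rules leaves 10 sequences.
Count = 10.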